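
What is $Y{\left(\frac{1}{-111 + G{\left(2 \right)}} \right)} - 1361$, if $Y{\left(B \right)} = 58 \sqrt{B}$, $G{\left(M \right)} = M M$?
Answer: $-1361 + \frac{58 i \sqrt{107}}{107} \approx -1361.0 + 5.6071 i$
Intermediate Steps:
$G{\left(M \right)} = M^{2}$
$Y{\left(\frac{1}{-111 + G{\left(2 \right)}} \right)} - 1361 = 58 \sqrt{\frac{1}{-111 + 2^{2}}} - 1361 = 58 \sqrt{\frac{1}{-111 + 4}} - 1361 = 58 \sqrt{\frac{1}{-107}} - 1361 = 58 \sqrt{- \frac{1}{107}} - 1361 = 58 \frac{i \sqrt{107}}{107} - 1361 = \frac{58 i \sqrt{107}}{107} - 1361 = -1361 + \frac{58 i \sqrt{107}}{107}$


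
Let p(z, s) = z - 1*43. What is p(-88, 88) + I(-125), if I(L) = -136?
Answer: -267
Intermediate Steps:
p(z, s) = -43 + z (p(z, s) = z - 43 = -43 + z)
p(-88, 88) + I(-125) = (-43 - 88) - 136 = -131 - 136 = -267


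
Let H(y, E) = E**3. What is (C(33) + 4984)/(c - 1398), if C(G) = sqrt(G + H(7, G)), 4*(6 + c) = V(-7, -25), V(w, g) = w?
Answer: -19936/5623 - 4*sqrt(35970)/5623 ≈ -3.6804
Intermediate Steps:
c = -31/4 (c = -6 + (1/4)*(-7) = -6 - 7/4 = -31/4 ≈ -7.7500)
C(G) = sqrt(G + G**3)
(C(33) + 4984)/(c - 1398) = (sqrt(33 + 33**3) + 4984)/(-31/4 - 1398) = (sqrt(33 + 35937) + 4984)/(-5623/4) = (sqrt(35970) + 4984)*(-4/5623) = (4984 + sqrt(35970))*(-4/5623) = -19936/5623 - 4*sqrt(35970)/5623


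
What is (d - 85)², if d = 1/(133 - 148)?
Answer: 1628176/225 ≈ 7236.3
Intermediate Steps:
d = -1/15 (d = 1/(-15) = -1/15 ≈ -0.066667)
(d - 85)² = (-1/15 - 85)² = (-1276/15)² = 1628176/225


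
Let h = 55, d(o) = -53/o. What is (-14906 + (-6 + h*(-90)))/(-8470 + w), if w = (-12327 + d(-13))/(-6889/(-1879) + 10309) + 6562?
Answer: 2501693382500/240470261021 ≈ 10.403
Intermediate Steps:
w = 826358001479/125953750 (w = (-12327 - 53/(-13))/(-6889/(-1879) + 10309) + 6562 = (-12327 - 53*(-1/13))/(-6889*(-1/1879) + 10309) + 6562 = (-12327 + 53/13)/(6889/1879 + 10309) + 6562 = -160198/(13*19377500/1879) + 6562 = -160198/13*1879/19377500 + 6562 = -150506021/125953750 + 6562 = 826358001479/125953750 ≈ 6560.8)
(-14906 + (-6 + h*(-90)))/(-8470 + w) = (-14906 + (-6 + 55*(-90)))/(-8470 + 826358001479/125953750) = (-14906 + (-6 - 4950))/(-240470261021/125953750) = (-14906 - 4956)*(-125953750/240470261021) = -19862*(-125953750/240470261021) = 2501693382500/240470261021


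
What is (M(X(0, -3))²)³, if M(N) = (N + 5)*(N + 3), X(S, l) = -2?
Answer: 729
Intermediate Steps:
M(N) = (3 + N)*(5 + N) (M(N) = (5 + N)*(3 + N) = (3 + N)*(5 + N))
(M(X(0, -3))²)³ = ((15 + (-2)² + 8*(-2))²)³ = ((15 + 4 - 16)²)³ = (3²)³ = 9³ = 729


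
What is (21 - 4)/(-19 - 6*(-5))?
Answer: 17/11 ≈ 1.5455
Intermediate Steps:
(21 - 4)/(-19 - 6*(-5)) = 17/(-19 + 30) = 17/11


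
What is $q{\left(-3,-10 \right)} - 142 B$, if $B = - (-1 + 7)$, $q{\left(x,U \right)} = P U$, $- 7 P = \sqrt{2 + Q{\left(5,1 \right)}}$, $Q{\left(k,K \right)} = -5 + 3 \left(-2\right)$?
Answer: $852 + \frac{30 i}{7} \approx 852.0 + 4.2857 i$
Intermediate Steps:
$Q{\left(k,K \right)} = -11$ ($Q{\left(k,K \right)} = -5 - 6 = -11$)
$P = - \frac{3 i}{7}$ ($P = - \frac{\sqrt{2 - 11}}{7} = - \frac{\sqrt{-9}}{7} = - \frac{3 i}{7} \approx - 0.42857 i$)
$q{\left(x,U \right)} = - \frac{3 i U}{7}$ ($q{\left(x,U \right)} = - \frac{3 i}{7} U = - \frac{3 i U}{7}$)
$B = -6$ ($B = \left(-1\right) 6 = -6$)
$q{\left(-3,-10 \right)} - 142 B = \left(- \frac{3}{7}\right) i \left(-10\right) - -852 = \frac{30 i}{7} + 852 = 852 + \frac{30 i}{7}$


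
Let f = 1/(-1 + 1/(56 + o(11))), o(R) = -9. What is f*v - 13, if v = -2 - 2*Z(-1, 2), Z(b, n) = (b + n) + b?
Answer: -252/23 ≈ -10.957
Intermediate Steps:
Z(b, n) = n + 2*b
v = -2 (v = -2 - 2*(2 + 2*(-1)) = -2 - 2*(2 - 2) = -2 - 2*0 = -2 + 0 = -2)
f = -47/46 (f = 1/(-1 + 1/(56 - 9)) = 1/(-1 + 1/47) = 1/(-46/47) = -47/46 ≈ -1.0217)
f*v - 13 = -47/46*(-2) - 13 = 47/23 - 13 = -252/23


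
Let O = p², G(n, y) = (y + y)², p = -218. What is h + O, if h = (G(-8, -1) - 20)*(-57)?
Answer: 48436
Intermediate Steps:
G(n, y) = 4*y² (G(n, y) = (2*y)² = 4*y²)
O = 47524 (O = (-218)² = 47524)
h = 912 (h = (4*(-1)² - 20)*(-57) = (4*1 - 20)*(-57) = (4 - 20)*(-57) = -16*(-57) = 912)
h + O = 912 + 47524 = 48436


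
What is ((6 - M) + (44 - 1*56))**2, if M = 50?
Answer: 3136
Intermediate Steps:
((6 - M) + (44 - 1*56))**2 = ((6 - 1*50) + (44 - 1*56))**2 = ((6 - 50) + (44 - 56))**2 = (-44 - 12)**2 = (-56)**2 = 3136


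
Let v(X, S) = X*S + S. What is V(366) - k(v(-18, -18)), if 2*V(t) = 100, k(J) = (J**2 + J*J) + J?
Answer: -187528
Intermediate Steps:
v(X, S) = S + S*X (v(X, S) = S*X + S = S + S*X)
k(J) = J + 2*J**2 (k(J) = (J**2 + J**2) + J = 2*J**2 + J = J + 2*J**2)
V(t) = 50 (V(t) = (1/2)*100 = 50)
V(366) - k(v(-18, -18)) = 50 - (-18*(1 - 18))*(1 + 2*(-18*(1 - 18))) = 50 - (-18*(-17))*(1 + 2*(-18*(-17))) = 50 - 306*(1 + 2*306) = 50 - 306*(1 + 612) = 50 - 306*613 = 50 - 1*187578 = 50 - 187578 = -187528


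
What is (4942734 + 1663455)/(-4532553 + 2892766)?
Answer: -6606189/1639787 ≈ -4.0287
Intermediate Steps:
(4942734 + 1663455)/(-4532553 + 2892766) = 6606189/(-1639787) = 6606189*(-1/1639787) = -6606189/1639787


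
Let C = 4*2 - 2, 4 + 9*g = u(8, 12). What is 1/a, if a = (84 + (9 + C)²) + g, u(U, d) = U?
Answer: 9/2785 ≈ 0.0032316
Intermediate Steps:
g = 4/9 (g = -4/9 + (⅑)*8 = -4/9 + 8/9 = 4/9 ≈ 0.44444)
C = 6 (C = 8 - 2 = 6)
a = 2785/9 (a = (84 + (9 + 6)²) + 4/9 = (84 + 15²) + 4/9 = (84 + 225) + 4/9 = 309 + 4/9 = 2785/9 ≈ 309.44)
1/a = 1/(2785/9) = 9/2785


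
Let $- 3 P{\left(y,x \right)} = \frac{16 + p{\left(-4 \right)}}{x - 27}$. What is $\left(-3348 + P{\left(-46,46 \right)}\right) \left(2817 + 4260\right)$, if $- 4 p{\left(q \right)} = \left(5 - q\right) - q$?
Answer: $- \frac{1800848805}{76} \approx -2.3695 \cdot 10^{7}$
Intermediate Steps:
$p{\left(q \right)} = - \frac{5}{4} + \frac{q}{2}$ ($p{\left(q \right)} = - \frac{\left(5 - q\right) - q}{4} = - \frac{5 - 2 q}{4} = - \frac{5}{4} + \frac{q}{2}$)
$P{\left(y,x \right)} = - \frac{17}{4 \left(-27 + x\right)}$ ($P{\left(y,x \right)} = - \frac{\left(16 + \left(- \frac{5}{4} + \frac{1}{2} \left(-4\right)\right)\right) \frac{1}{x - 27}}{3} = - \frac{\left(16 - \frac{13}{4}\right) \frac{1}{-27 + x}}{3} = - \frac{\frac{51}{4} \frac{1}{-27 + x}}{3} = - \frac{17}{4 \left(-27 + x\right)}$)
$\left(-3348 + P{\left(-46,46 \right)}\right) \left(2817 + 4260\right) = \left(-3348 - \frac{17}{-108 + 4 \cdot 46}\right) \left(2817 + 4260\right) = \left(-3348 - \frac{17}{-108 + 184}\right) 7077 = \left(-3348 - \frac{17}{76}\right) 7077 = \left(- \frac{254465}{76}\right) 7077 = - \frac{1800848805}{76}$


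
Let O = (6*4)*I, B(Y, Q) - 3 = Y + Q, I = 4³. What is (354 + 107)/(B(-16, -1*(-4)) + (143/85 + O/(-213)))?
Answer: -2782135/87682 ≈ -31.730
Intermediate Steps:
I = 64
B(Y, Q) = 3 + Q + Y (B(Y, Q) = 3 + (Y + Q) = 3 + (Q + Y) = 3 + Q + Y)
O = 1536 (O = (6*4)*64 = 24*64 = 1536)
(354 + 107)/(B(-16, -1*(-4)) + (143/85 + O/(-213))) = (354 + 107)/((3 - 1*(-4) - 16) + (143/85 + 1536/(-213))) = 461/((3 + 4 - 16) + (143*(1/85) + 1536*(-1/213))) = 461/(-9 + (143/85 - 512/71)) = 461/(-9 - 33367/6035) = 461/(-87682/6035) = 461*(-6035/87682) = -2782135/87682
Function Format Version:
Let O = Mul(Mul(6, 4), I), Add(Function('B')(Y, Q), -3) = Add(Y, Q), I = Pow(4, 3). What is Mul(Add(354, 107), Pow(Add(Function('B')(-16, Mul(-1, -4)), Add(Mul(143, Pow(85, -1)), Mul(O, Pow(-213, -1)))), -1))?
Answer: Rational(-2782135, 87682) ≈ -31.730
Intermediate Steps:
I = 64
Function('B')(Y, Q) = Add(3, Q, Y) (Function('B')(Y, Q) = Add(3, Add(Y, Q)) = Add(3, Add(Q, Y)) = Add(3, Q, Y))
O = 1536 (O = Mul(Mul(6, 4), 64) = Mul(24, 64) = 1536)
Mul(Add(354, 107), Pow(Add(Function('B')(-16, Mul(-1, -4)), Add(Mul(143, Pow(85, -1)), Mul(O, Pow(-213, -1)))), -1)) = Mul(Add(354, 107), Pow(Add(Add(3, Mul(-1, -4), -16), Add(Mul(143, Pow(85, -1)), Mul(1536, Pow(-213, -1)))), -1)) = Mul(461, Pow(Add(Add(3, 4, -16), Add(Mul(143, Rational(1, 85)), Mul(1536, Rational(-1, 213)))), -1)) = Mul(461, Pow(Add(-9, Add(Rational(143, 85), Rational(-512, 71))), -1)) = Mul(461, Pow(Add(-9, Rational(-33367, 6035)), -1)) = Mul(461, Pow(Rational(-87682, 6035), -1)) = Mul(461, Rational(-6035, 87682)) = Rational(-2782135, 87682)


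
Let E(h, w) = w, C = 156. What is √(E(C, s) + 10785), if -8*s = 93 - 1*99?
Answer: √43143/2 ≈ 103.85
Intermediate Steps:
s = ¾ (s = -(93 - 1*99)/8 = -(93 - 99)/8 = -⅛*(-6) = ¾ ≈ 0.75000)
√(E(C, s) + 10785) = √(¾ + 10785) = √(43143/4) = √43143/2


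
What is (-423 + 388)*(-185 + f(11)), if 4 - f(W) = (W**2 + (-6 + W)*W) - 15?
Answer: 11970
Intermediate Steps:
f(W) = 19 - W**2 - W*(-6 + W) (f(W) = 4 - ((W**2 + (-6 + W)*W) - 15) = 4 - ((W**2 + W*(-6 + W)) - 15) = 4 - (-15 + W**2 + W*(-6 + W)) = 4 + (15 - W**2 - W*(-6 + W)) = 19 - W**2 - W*(-6 + W))
(-423 + 388)*(-185 + f(11)) = (-423 + 388)*(-185 + (19 - 2*11**2 + 6*11)) = -35*(-185 + (19 - 2*121 + 66)) = -35*(-185 + (19 - 242 + 66)) = -35*(-185 - 157) = -35*(-342) = 11970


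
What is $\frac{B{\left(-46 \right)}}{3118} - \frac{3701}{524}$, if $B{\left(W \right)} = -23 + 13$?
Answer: $- \frac{5772479}{816916} \approx -7.0662$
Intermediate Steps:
$B{\left(W \right)} = -10$
$\frac{B{\left(-46 \right)}}{3118} - \frac{3701}{524} = - \frac{10}{3118} - \frac{3701}{524} = \left(-10\right) \frac{1}{3118} - \frac{3701}{524} = - \frac{5}{1559} - \frac{3701}{524} = - \frac{5772479}{816916}$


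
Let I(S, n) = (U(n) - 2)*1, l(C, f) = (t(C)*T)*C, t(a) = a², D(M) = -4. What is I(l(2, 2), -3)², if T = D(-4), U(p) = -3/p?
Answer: 1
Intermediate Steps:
T = -4
l(C, f) = -4*C³ (l(C, f) = (C²*(-4))*C = (-4*C²)*C = -4*C³)
I(S, n) = -2 - 3/n (I(S, n) = (-3/n - 2)*1 = (-2 - 3/n)*1 = -2 - 3/n)
I(l(2, 2), -3)² = (-2 - 3/(-3))² = (-2 - 3*(-⅓))² = (-2 + 1)² = (-1)² = 1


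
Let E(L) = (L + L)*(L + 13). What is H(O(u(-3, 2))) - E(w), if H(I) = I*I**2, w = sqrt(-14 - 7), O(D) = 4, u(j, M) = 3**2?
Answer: 106 - 26*I*sqrt(21) ≈ 106.0 - 119.15*I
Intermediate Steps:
u(j, M) = 9
w = I*sqrt(21) (w = sqrt(-21) = I*sqrt(21) ≈ 4.5826*I)
E(L) = 2*L*(13 + L) (E(L) = (2*L)*(13 + L) = 2*L*(13 + L))
H(I) = I**3
H(O(u(-3, 2))) - E(w) = 4**3 - 2*I*sqrt(21)*(13 + I*sqrt(21)) = 64 - 2*I*sqrt(21)*(13 + I*sqrt(21))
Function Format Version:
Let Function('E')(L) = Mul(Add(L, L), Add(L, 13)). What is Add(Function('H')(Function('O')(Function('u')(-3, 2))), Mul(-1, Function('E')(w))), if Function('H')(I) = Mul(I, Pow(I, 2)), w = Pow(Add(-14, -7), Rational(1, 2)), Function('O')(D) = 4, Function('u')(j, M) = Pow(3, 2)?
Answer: Add(106, Mul(-26, I, Pow(21, Rational(1, 2)))) ≈ Add(106.00, Mul(-119.15, I))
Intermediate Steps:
Function('u')(j, M) = 9
w = Mul(I, Pow(21, Rational(1, 2))) (w = Pow(-21, Rational(1, 2)) = Mul(I, Pow(21, Rational(1, 2))) ≈ Mul(4.5826, I))
Function('E')(L) = Mul(2, L, Add(13, L)) (Function('E')(L) = Mul(Mul(2, L), Add(13, L)) = Mul(2, L, Add(13, L)))
Function('H')(I) = Pow(I, 3)
Add(Function('H')(Function('O')(Function('u')(-3, 2))), Mul(-1, Function('E')(w))) = Add(Pow(4, 3), Mul(-1, Mul(2, Mul(I, Pow(21, Rational(1, 2))), Add(13, Mul(I, Pow(21, Rational(1, 2))))))) = Add(64, Mul(-1, Mul(2, I, Pow(21, Rational(1, 2)), Add(13, Mul(I, Pow(21, Rational(1, 2))))))) = Add(64, Mul(-2, I, Pow(21, Rational(1, 2)), Add(13, Mul(I, Pow(21, Rational(1, 2))))))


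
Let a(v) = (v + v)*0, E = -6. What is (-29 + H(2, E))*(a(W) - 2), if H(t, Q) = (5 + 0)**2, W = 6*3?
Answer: 8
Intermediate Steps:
W = 18
H(t, Q) = 25 (H(t, Q) = 5**2 = 25)
a(v) = 0 (a(v) = (2*v)*0 = 0)
(-29 + H(2, E))*(a(W) - 2) = (-29 + 25)*(0 - 2) = -4*(-2) = 8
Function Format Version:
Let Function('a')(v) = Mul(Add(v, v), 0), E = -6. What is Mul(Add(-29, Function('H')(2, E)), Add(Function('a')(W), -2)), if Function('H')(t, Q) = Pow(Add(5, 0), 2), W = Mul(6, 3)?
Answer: 8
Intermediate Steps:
W = 18
Function('H')(t, Q) = 25 (Function('H')(t, Q) = Pow(5, 2) = 25)
Function('a')(v) = 0 (Function('a')(v) = Mul(Mul(2, v), 0) = 0)
Mul(Add(-29, Function('H')(2, E)), Add(Function('a')(W), -2)) = Mul(Add(-29, 25), Add(0, -2)) = Mul(-4, -2) = 8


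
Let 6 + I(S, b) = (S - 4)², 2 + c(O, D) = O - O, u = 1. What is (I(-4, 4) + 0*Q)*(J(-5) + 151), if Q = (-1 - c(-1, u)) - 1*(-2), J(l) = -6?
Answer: 8410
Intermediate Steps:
c(O, D) = -2 (c(O, D) = -2 + (O - O) = -2 + 0 = -2)
I(S, b) = -6 + (-4 + S)² (I(S, b) = -6 + (S - 4)² = -6 + (-4 + S)²)
Q = 3 (Q = (-1 - 1*(-2)) - 1*(-2) = (-1 + 2) + 2 = 1 + 2 = 3)
(I(-4, 4) + 0*Q)*(J(-5) + 151) = ((-6 + (-4 - 4)²) + 0*3)*(-6 + 151) = ((-6 + (-8)²) + 0)*145 = ((-6 + 64) + 0)*145 = (58 + 0)*145 = 58*145 = 8410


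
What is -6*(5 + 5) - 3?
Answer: -63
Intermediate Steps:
-6*(5 + 5) - 3 = -6*10 - 3 = -60 - 3 = -63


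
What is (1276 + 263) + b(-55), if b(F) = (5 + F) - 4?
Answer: 1485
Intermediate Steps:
b(F) = 1 + F
(1276 + 263) + b(-55) = (1276 + 263) + (1 - 55) = 1539 - 54 = 1485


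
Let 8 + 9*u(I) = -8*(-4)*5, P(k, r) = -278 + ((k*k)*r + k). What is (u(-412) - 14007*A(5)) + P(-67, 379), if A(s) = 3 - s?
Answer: 15561152/9 ≈ 1.7290e+6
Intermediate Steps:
P(k, r) = -278 + k + r*k**2 (P(k, r) = -278 + (k**2*r + k) = -278 + (r*k**2 + k) = -278 + (k + r*k**2) = -278 + k + r*k**2)
u(I) = 152/9 (u(I) = -8/9 + (-8*(-4)*5)/9 = -8/9 + (32*5)/9 = -8/9 + (1/9)*160 = -8/9 + 160/9 = 152/9)
(u(-412) - 14007*A(5)) + P(-67, 379) = (152/9 - 14007*(3 - 1*5)) + (-278 - 67 + 379*(-67)**2) = (152/9 - 14007*(3 - 5)) + (-278 - 67 + 379*4489) = (152/9 - 14007*(-2)) + (-278 - 67 + 1701331) = (152/9 + 28014) + 1700986 = 252278/9 + 1700986 = 15561152/9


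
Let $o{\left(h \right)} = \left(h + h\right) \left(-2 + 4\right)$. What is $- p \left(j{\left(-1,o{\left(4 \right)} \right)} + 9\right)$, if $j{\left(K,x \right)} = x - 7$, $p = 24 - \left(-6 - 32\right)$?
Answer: $-1116$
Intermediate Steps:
$o{\left(h \right)} = 4 h$ ($o{\left(h \right)} = 2 h 2 = 4 h$)
$p = 62$ ($p = 24 - -38 = 24 + 38 = 62$)
$j{\left(K,x \right)} = -7 + x$ ($j{\left(K,x \right)} = x - 7 = -7 + x$)
$- p \left(j{\left(-1,o{\left(4 \right)} \right)} + 9\right) = - 62 \left(\left(-7 + 4 \cdot 4\right) + 9\right) = - 62 \left(\left(-7 + 16\right) + 9\right) = - 62 \left(9 + 9\right) = - 62 \cdot 18 = \left(-1\right) 1116 = -1116$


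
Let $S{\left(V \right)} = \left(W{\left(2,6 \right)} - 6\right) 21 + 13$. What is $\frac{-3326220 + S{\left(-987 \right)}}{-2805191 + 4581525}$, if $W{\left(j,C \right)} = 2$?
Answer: $- \frac{3326291}{1776334} \approx -1.8726$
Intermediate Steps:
$S{\left(V \right)} = -71$ ($S{\left(V \right)} = \left(2 - 6\right) 21 + 13 = \left(-4\right) 21 + 13 = -84 + 13 = -71$)
$\frac{-3326220 + S{\left(-987 \right)}}{-2805191 + 4581525} = \frac{-3326220 - 71}{-2805191 + 4581525} = - \frac{3326291}{1776334}$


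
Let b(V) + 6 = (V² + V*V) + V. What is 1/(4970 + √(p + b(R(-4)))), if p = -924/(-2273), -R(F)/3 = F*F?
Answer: 5648405/28067396767 - √23530473318/56134793534 ≈ 0.00019851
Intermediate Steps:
R(F) = -3*F² (R(F) = -3*F*F = -3*F²)
b(V) = -6 + V + 2*V² (b(V) = -6 + ((V² + V*V) + V) = -6 + ((V² + V²) + V) = -6 + (2*V² + V) = -6 + (V + 2*V²) = -6 + V + 2*V²)
p = 924/2273 (p = -924*(-1/2273) = 924/2273 ≈ 0.40651)
1/(4970 + √(p + b(R(-4)))) = 1/(4970 + √(924/2273 + (-6 - 3*(-4)² + 2*(-3*(-4)²)²))) = 1/(4970 + √(924/2273 + (-6 - 3*16 + 2*(-3*16)²))) = 1/(4970 + √(924/2273 + (-6 - 48 + 2*(-48)²))) = 1/(4970 + √(924/2273 + (-6 - 48 + 2*2304))) = 1/(4970 + √(924/2273 + (-6 - 48 + 4608))) = 1/(4970 + √(924/2273 + 4554)) = 1/(4970 + √(10352166/2273)) = 1/(4970 + √23530473318/2273)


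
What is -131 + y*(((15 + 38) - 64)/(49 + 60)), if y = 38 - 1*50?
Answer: -14147/109 ≈ -129.79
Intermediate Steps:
y = -12 (y = 38 - 50 = -12)
-131 + y*(((15 + 38) - 64)/(49 + 60)) = -131 - 12*((15 + 38) - 64)/(49 + 60) = -131 - 12*(53 - 64)/109 = -131 - (-132)/109 = -131 - 12*(-11/109) = -131 + 132/109 = -14147/109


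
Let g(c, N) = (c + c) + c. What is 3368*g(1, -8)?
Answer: 10104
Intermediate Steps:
g(c, N) = 3*c (g(c, N) = 2*c + c = 3*c)
3368*g(1, -8) = 3368*(3*1) = 3368*3 = 10104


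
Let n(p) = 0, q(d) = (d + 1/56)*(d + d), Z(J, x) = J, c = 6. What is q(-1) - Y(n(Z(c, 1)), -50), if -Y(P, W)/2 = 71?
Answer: 4031/28 ≈ 143.96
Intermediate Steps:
q(d) = 2*d*(1/56 + d) (q(d) = (d + 1/56)*(2*d) = (1/56 + d)*(2*d) = 2*d*(1/56 + d))
Y(P, W) = -142 (Y(P, W) = -2*71 = -142)
q(-1) - Y(n(Z(c, 1)), -50) = (1/28)*(-1)*(1 + 56*(-1)) - 1*(-142) = (1/28)*(-1)*(1 - 56) + 142 = (1/28)*(-1)*(-55) + 142 = 55/28 + 142 = 4031/28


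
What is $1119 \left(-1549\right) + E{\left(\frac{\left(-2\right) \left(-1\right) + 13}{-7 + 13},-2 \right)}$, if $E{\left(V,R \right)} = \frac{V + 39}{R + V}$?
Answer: $-1733248$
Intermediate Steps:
$E{\left(V,R \right)} = \frac{39 + V}{R + V}$
$1119 \left(-1549\right) + E{\left(\frac{\left(-2\right) \left(-1\right) + 13}{-7 + 13},-2 \right)} = 1119 \left(-1549\right) + \frac{39 + \frac{\left(-2\right) \left(-1\right) + 13}{-7 + 13}}{-2 + \frac{\left(-2\right) \left(-1\right) + 13}{-7 + 13}} = -1733331 + \frac{39 + \frac{2 + 13}{6}}{-2 + \frac{2 + 13}{6}} = -1733331 + \frac{39 + 15 \cdot \frac{1}{6}}{-2 + 15 \cdot \frac{1}{6}} = -1733331 + \frac{39 + \frac{5}{2}}{-2 + \frac{5}{2}} = -1733331 + \frac{1}{\frac{1}{2}} \cdot \frac{83}{2} = -1733331 + 2 \cdot \frac{83}{2} = -1733331 + 83 = -1733248$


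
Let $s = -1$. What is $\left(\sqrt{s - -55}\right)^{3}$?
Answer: $162 \sqrt{6} \approx 396.82$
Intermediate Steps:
$\left(\sqrt{s - -55}\right)^{3} = \left(\sqrt{-1 - -55}\right)^{3} = \left(\sqrt{-1 + 55}\right)^{3} = \left(\sqrt{54}\right)^{3} = \left(3 \sqrt{6}\right)^{3} = 162 \sqrt{6}$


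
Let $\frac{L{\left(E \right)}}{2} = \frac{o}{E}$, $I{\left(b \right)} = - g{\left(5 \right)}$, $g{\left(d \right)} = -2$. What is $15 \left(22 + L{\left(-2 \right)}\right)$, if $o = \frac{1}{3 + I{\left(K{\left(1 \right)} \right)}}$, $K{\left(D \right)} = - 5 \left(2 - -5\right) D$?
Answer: $327$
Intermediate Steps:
$K{\left(D \right)} = - 35 D$ ($K{\left(D \right)} = - 5 \left(2 + 5\right) D = \left(-5\right) 7 D = - 35 D$)
$I{\left(b \right)} = 2$ ($I{\left(b \right)} = \left(-1\right) \left(-2\right) = 2$)
$o = \frac{1}{5}$ ($o = \frac{1}{3 + 2} = \frac{1}{5} \approx 0.2$)
$L{\left(E \right)} = \frac{2}{5 E}$ ($L{\left(E \right)} = 2 \frac{1}{5 E} = \frac{2}{5 E}$)
$15 \left(22 + L{\left(-2 \right)}\right) = 15 \left(22 + \frac{2}{5 \left(-2\right)}\right) = 15 \left(22 + \frac{2}{5} \left(- \frac{1}{2}\right)\right) = 15 \left(22 - \frac{1}{5}\right) = 15 \cdot \frac{109}{5} = 327$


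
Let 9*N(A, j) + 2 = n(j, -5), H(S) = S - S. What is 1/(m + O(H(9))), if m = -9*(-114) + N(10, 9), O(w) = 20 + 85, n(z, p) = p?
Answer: 9/10172 ≈ 0.00088478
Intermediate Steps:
H(S) = 0
N(A, j) = -7/9 (N(A, j) = -2/9 + (1/9)*(-5) = -2/9 - 5/9 = -7/9)
O(w) = 105
m = 9227/9 (m = -9*(-114) - 7/9 = 1026 - 7/9 = 9227/9 ≈ 1025.2)
1/(m + O(H(9))) = 1/(9227/9 + 105) = 1/(10172/9) = 9/10172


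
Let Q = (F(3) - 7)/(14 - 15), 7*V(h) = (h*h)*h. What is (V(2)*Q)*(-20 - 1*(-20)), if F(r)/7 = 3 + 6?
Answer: 0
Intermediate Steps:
F(r) = 63 (F(r) = 7*(3 + 6) = 7*9 = 63)
V(h) = h**3/7 (V(h) = ((h*h)*h)/7 = (h**2*h)/7 = h**3/7)
Q = -56 (Q = (63 - 7)/(14 - 15) = 56/(-1) = 56*(-1) = -56)
(V(2)*Q)*(-20 - 1*(-20)) = (((1/7)*2**3)*(-56))*(-20 - 1*(-20)) = (((1/7)*8)*(-56))*(-20 + 20) = ((8/7)*(-56))*0 = -64*0 = 0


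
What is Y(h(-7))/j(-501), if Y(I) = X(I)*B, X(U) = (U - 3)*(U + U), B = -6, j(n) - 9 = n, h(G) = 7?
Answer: 28/41 ≈ 0.68293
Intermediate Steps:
j(n) = 9 + n
X(U) = 2*U*(-3 + U) (X(U) = (-3 + U)*(2*U) = 2*U*(-3 + U))
Y(I) = -12*I*(-3 + I) (Y(I) = (2*I*(-3 + I))*(-6) = -12*I*(-3 + I))
Y(h(-7))/j(-501) = (12*7*(3 - 1*7))/(9 - 501) = (12*7*(3 - 7))/(-492) = (12*7*(-4))*(-1/492) = -336*(-1/492) = 28/41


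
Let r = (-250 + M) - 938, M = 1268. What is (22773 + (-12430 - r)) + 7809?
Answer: 18072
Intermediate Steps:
r = 80 (r = (-250 + 1268) - 938 = 1018 - 938 = 80)
(22773 + (-12430 - r)) + 7809 = (22773 + (-12430 - 1*80)) + 7809 = (22773 + (-12430 - 80)) + 7809 = (22773 - 12510) + 7809 = 10263 + 7809 = 18072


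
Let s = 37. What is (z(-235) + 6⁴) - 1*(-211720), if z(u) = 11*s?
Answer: 213423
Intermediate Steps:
z(u) = 407 (z(u) = 11*37 = 407)
(z(-235) + 6⁴) - 1*(-211720) = (407 + 6⁴) - 1*(-211720) = (407 + 1296) + 211720 = 1703 + 211720 = 213423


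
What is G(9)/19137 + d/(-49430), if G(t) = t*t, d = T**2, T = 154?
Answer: -74974877/157656985 ≈ -0.47556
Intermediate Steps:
d = 23716 (d = 154**2 = 23716)
G(t) = t**2
G(9)/19137 + d/(-49430) = 9**2/19137 + 23716/(-49430) = 81*(1/19137) + 23716*(-1/49430) = 27/6379 - 11858/24715 = -74974877/157656985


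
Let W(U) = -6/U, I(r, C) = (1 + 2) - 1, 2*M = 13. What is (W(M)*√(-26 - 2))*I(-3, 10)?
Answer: -48*I*√7/13 ≈ -9.7689*I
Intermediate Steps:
M = 13/2 (M = (½)*13 = 13/2 ≈ 6.5000)
I(r, C) = 2 (I(r, C) = 3 - 1 = 2)
(W(M)*√(-26 - 2))*I(-3, 10) = ((-6/13/2)*√(-26 - 2))*2 = ((-6*2/13)*√(-28))*2 = -24*I*√7/13*2 = -48*I*√7/13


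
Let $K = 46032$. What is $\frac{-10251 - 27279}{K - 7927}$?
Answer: $- \frac{7506}{7621} \approx -0.98491$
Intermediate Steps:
$\frac{-10251 - 27279}{K - 7927} = \frac{-10251 - 27279}{46032 - 7927} = - \frac{37530}{38105} = \left(-37530\right) \frac{1}{38105} = - \frac{7506}{7621}$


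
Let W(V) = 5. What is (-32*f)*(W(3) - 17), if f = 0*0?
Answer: 0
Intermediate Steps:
f = 0
(-32*f)*(W(3) - 17) = (-32*0)*(5 - 17) = 0*(-12) = 0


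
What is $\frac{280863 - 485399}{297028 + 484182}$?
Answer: $- \frac{102268}{390605} \approx -0.26182$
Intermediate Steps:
$\frac{280863 - 485399}{297028 + 484182} = - \frac{204536}{781210} = \left(-204536\right) \frac{1}{781210} = - \frac{102268}{390605}$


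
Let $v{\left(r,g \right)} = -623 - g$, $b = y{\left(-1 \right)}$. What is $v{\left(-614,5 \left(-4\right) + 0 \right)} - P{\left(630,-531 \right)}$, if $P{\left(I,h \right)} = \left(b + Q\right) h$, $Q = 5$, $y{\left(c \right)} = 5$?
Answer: $4707$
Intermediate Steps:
$b = 5$
$P{\left(I,h \right)} = 10 h$ ($P{\left(I,h \right)} = \left(5 + 5\right) h = 10 h$)
$v{\left(-614,5 \left(-4\right) + 0 \right)} - P{\left(630,-531 \right)} = \left(-623 - \left(5 \left(-4\right) + 0\right)\right) - 10 \left(-531\right) = \left(-623 - \left(-20 + 0\right)\right) - -5310 = \left(-623 - -20\right) + 5310 = \left(-623 + 20\right) + 5310 = -603 + 5310 = 4707$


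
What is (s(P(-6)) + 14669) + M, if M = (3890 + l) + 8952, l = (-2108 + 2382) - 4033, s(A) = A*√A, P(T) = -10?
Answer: 23752 - 10*I*√10 ≈ 23752.0 - 31.623*I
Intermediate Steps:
s(A) = A^(3/2)
l = -3759 (l = 274 - 4033 = -3759)
M = 9083 (M = (3890 - 3759) + 8952 = 131 + 8952 = 9083)
(s(P(-6)) + 14669) + M = ((-10)^(3/2) + 14669) + 9083 = (-10*I*√10 + 14669) + 9083 = (14669 - 10*I*√10) + 9083 = 23752 - 10*I*√10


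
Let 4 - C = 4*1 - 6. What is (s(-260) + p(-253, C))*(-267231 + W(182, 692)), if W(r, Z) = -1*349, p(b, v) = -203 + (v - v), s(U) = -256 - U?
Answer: 53248420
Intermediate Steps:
C = 6 (C = 4 - (4*1 - 6) = 4 - (4 - 6) = 4 - 1*(-2) = 4 + 2 = 6)
p(b, v) = -203 (p(b, v) = -203 + 0 = -203)
W(r, Z) = -349
(s(-260) + p(-253, C))*(-267231 + W(182, 692)) = ((-256 - 1*(-260)) - 203)*(-267231 - 349) = ((-256 + 260) - 203)*(-267580) = (4 - 203)*(-267580) = -199*(-267580) = 53248420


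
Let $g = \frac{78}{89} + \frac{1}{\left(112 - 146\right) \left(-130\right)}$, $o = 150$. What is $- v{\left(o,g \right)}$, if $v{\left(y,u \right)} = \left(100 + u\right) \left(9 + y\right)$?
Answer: $- \frac{6309572991}{393380} \approx -16039.0$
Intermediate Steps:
$g = \frac{344849}{393380}$ ($g = 78 \cdot \frac{1}{89} + \frac{1}{-34} \left(- \frac{1}{130}\right) = \frac{78}{89} - - \frac{1}{4420} = \frac{78}{89} + \frac{1}{4420} = \frac{344849}{393380} \approx 0.87663$)
$v{\left(y,u \right)} = \left(9 + y\right) \left(100 + u\right)$
$- v{\left(o,g \right)} = - (900 + 9 \cdot \frac{344849}{393380} + 100 \cdot 150 + \frac{344849}{393380} \cdot 150) = - (900 + \frac{3103641}{393380} + 15000 + \frac{5172735}{39338}) = \left(-1\right) \frac{6309572991}{393380} = - \frac{6309572991}{393380}$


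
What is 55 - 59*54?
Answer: -3131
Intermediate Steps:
55 - 59*54 = 55 - 3186 = -3131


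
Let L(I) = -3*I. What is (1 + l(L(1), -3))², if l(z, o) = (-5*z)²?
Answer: 51076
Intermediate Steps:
l(z, o) = 25*z²
(1 + l(L(1), -3))² = (1 + 25*(-3*1)²)² = (1 + 25*(-3)²)² = (1 + 25*9)² = (1 + 225)² = 226² = 51076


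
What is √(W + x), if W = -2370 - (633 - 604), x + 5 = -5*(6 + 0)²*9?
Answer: 2*I*√1006 ≈ 63.435*I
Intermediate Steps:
x = -1625 (x = -5 - 5*(6 + 0)²*9 = -5 - 5*6²*9 = -5 - 5*36*9 = -5 - 180*9 = -5 - 1620 = -1625)
W = -2399 (W = -2370 - 1*29 = -2370 - 29 = -2399)
√(W + x) = √(-2399 - 1625) = √(-4024) = 2*I*√1006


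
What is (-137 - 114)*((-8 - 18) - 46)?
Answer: 18072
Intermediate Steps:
(-137 - 114)*((-8 - 18) - 46) = -251*(-26 - 46) = -251*(-72) = 18072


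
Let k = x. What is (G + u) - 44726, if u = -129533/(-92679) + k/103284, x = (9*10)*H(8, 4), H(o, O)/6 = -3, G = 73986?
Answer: 7780485911882/265896051 ≈ 29261.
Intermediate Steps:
H(o, O) = -18 (H(o, O) = 6*(-3) = -18)
x = -1620 (x = (9*10)*(-18) = 90*(-18) = -1620)
k = -1620
u = 367459622/265896051 (u = -129533/(-92679) - 1620/103284 = -129533*(-1/92679) - 1620*1/103284 = 129533/92679 - 45/2869 = 367459622/265896051 ≈ 1.3820)
(G + u) - 44726 = (73986 + 367459622/265896051) - 44726 = 19672952688908/265896051 - 44726 = 7780485911882/265896051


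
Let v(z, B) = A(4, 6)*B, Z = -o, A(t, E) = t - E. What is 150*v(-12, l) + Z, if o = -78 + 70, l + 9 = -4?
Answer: 3908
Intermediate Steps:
l = -13 (l = -9 - 4 = -13)
o = -8
Z = 8 (Z = -1*(-8) = 8)
v(z, B) = -2*B (v(z, B) = (4 - 1*6)*B = (4 - 6)*B = -2*B)
150*v(-12, l) + Z = 150*(-2*(-13)) + 8 = 150*26 + 8 = 3900 + 8 = 3908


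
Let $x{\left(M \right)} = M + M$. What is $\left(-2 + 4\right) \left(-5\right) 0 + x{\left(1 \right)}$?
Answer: $2$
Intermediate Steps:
$x{\left(M \right)} = 2 M$
$\left(-2 + 4\right) \left(-5\right) 0 + x{\left(1 \right)} = \left(-2 + 4\right) \left(-5\right) 0 + 2 \cdot 1 = 2 \left(-5\right) 0 + 2 = \left(-10\right) 0 + 2 = 0 + 2 = 2$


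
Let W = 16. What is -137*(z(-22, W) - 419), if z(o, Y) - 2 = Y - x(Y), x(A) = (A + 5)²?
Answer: 115354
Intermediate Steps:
x(A) = (5 + A)²
z(o, Y) = 2 + Y - (5 + Y)² (z(o, Y) = 2 + (Y - (5 + Y)²) = 2 + Y - (5 + Y)²)
-137*(z(-22, W) - 419) = -137*((2 + 16 - (5 + 16)²) - 419) = -137*((2 + 16 - 1*21²) - 419) = -137*((2 + 16 - 1*441) - 419) = -137*((2 + 16 - 441) - 419) = -137*(-423 - 419) = -137*(-842) = 115354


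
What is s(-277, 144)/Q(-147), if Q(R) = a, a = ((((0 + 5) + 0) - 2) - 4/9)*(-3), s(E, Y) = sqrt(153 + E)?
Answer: -6*I*sqrt(31)/23 ≈ -1.4525*I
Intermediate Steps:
a = -23/3 (a = (((5 + 0) - 2) - 4*1/9)*(-3) = ((5 - 2) - 4/9)*(-3) = (3 - 4/9)*(-3) = (23/9)*(-3) = -23/3 ≈ -7.6667)
Q(R) = -23/3
s(-277, 144)/Q(-147) = sqrt(153 - 277)/(-23/3) = sqrt(-124)*(-3/23) = (2*I*sqrt(31))*(-3/23) = -6*I*sqrt(31)/23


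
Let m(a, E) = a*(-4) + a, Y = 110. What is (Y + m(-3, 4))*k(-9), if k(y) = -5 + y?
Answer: -1666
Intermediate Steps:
m(a, E) = -3*a (m(a, E) = -4*a + a = -3*a)
(Y + m(-3, 4))*k(-9) = (110 - 3*(-3))*(-5 - 9) = (110 + 9)*(-14) = 119*(-14) = -1666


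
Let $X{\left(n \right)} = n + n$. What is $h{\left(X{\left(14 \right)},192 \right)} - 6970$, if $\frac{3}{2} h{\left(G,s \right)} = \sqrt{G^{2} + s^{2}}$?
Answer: $-6970 + \frac{8 \sqrt{2353}}{3} \approx -6840.6$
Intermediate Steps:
$X{\left(n \right)} = 2 n$
$h{\left(G,s \right)} = \frac{2 \sqrt{G^{2} + s^{2}}}{3}$
$h{\left(X{\left(14 \right)},192 \right)} - 6970 = \frac{2 \sqrt{\left(2 \cdot 14\right)^{2} + 192^{2}}}{3} - 6970 = \frac{2 \sqrt{28^{2} + 36864}}{3} - 6970 = \frac{2 \sqrt{784 + 36864}}{3} - 6970 = \frac{2 \sqrt{37648}}{3} - 6970 = \frac{2 \cdot 4 \sqrt{2353}}{3} - 6970 = \frac{8 \sqrt{2353}}{3} - 6970 = -6970 + \frac{8 \sqrt{2353}}{3}$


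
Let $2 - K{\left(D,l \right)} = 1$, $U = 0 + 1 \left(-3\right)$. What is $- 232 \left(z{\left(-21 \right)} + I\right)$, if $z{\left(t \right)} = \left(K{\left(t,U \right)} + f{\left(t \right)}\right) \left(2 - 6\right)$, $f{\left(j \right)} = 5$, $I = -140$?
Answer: $38048$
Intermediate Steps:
$U = -3$ ($U = 0 - 3 = -3$)
$K{\left(D,l \right)} = 1$ ($K{\left(D,l \right)} = 2 - 1 = 1$)
$z{\left(t \right)} = -24$ ($z{\left(t \right)} = \left(1 + 5\right) \left(2 - 6\right) = 6 \left(-4\right) = -24$)
$- 232 \left(z{\left(-21 \right)} + I\right) = - 232 \left(-24 - 140\right) = \left(-232\right) \left(-164\right) = 38048$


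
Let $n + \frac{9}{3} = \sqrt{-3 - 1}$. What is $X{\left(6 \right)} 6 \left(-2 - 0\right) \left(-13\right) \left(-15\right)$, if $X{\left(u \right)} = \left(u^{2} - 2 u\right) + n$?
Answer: $-49140 - 4680 i \approx -49140.0 - 4680.0 i$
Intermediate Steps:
$n = -3 + 2 i$ ($n = -3 + \sqrt{-3 - 1} = -3 + \sqrt{-4} = -3 + 2 i \approx -3.0 + 2.0 i$)
$X{\left(u \right)} = -3 + u^{2} - 2 u + 2 i$ ($X{\left(u \right)} = \left(u^{2} - 2 u\right) - \left(3 - 2 i\right) = -3 + u^{2} - 2 u + 2 i$)
$X{\left(6 \right)} 6 \left(-2 - 0\right) \left(-13\right) \left(-15\right) = \left(-3 + 6^{2} - 12 + 2 i\right) 6 \left(-2 - 0\right) \left(-13\right) \left(-15\right) = \left(-3 + 36 - 12 + 2 i\right) 6 \left(-2 + 0\right) \left(-13\right) \left(-15\right) = \left(21 + 2 i\right) 6 \left(-2\right) \left(-13\right) \left(-15\right) = \left(126 + 12 i\right) \left(-2\right) \left(-13\right) \left(-15\right) = \left(-252 - 24 i\right) \left(-13\right) \left(-15\right) = \left(3276 + 312 i\right) \left(-15\right) = -49140 - 4680 i$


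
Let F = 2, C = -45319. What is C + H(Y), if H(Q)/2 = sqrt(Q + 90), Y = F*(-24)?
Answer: -45319 + 2*sqrt(42) ≈ -45306.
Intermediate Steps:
Y = -48 (Y = 2*(-24) = -48)
H(Q) = 2*sqrt(90 + Q) (H(Q) = 2*sqrt(Q + 90) = 2*sqrt(90 + Q))
C + H(Y) = -45319 + 2*sqrt(90 - 48) = -45319 + 2*sqrt(42)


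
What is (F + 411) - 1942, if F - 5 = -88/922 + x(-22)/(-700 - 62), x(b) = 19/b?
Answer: -11793968161/7728204 ≈ -1526.1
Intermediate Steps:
F = 37912163/7728204 (F = 5 + (-88/922 + (19/(-22))/(-700 - 62)) = 5 + (-88*1/922 + (19*(-1/22))/(-762)) = 5 + (-44/461 - 19/22*(-1/762)) = 5 + (-44/461 + 19/16764) = 5 - 728857/7728204 = 37912163/7728204 ≈ 4.9057)
(F + 411) - 1942 = (37912163/7728204 + 411) - 1942 = 3214204007/7728204 - 1942 = -11793968161/7728204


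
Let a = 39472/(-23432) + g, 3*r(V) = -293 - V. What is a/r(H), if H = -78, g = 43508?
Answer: -382289994/629735 ≈ -607.06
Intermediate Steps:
r(V) = -293/3 - V/3 (r(V) = (-293 - V)/3 = -293/3 - V/3)
a = 127429998/2929 (a = 39472/(-23432) + 43508 = 39472*(-1/23432) + 43508 = -4934/2929 + 43508 = 127429998/2929 ≈ 43506.)
a/r(H) = 127429998/(2929*(-293/3 - 1/3*(-78))) = 127429998/(2929*(-293/3 + 26)) = 127429998/(2929*(-215/3)) = (127429998/2929)*(-3/215) = -382289994/629735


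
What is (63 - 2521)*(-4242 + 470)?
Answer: 9271576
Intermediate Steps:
(63 - 2521)*(-4242 + 470) = -2458*(-3772) = 9271576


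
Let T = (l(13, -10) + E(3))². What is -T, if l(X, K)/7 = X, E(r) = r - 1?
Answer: -8649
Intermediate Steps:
E(r) = -1 + r
l(X, K) = 7*X
T = 8649 (T = (7*13 + (-1 + 3))² = (91 + 2)² = 93² = 8649)
-T = -1*8649 = -8649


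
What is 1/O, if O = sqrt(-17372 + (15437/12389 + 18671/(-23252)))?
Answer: -2*I*sqrt(360389299647708062927)/5004207528311 ≈ -0.0075872*I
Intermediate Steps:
O = I*sqrt(360389299647708062927)/144034514 (O = sqrt(-17372 + (15437*(1/12389) + 18671*(-1/23252))) = sqrt(-17372 + (15437/12389 - 18671/23252)) = sqrt(-17372 + 127626105/288069028) = sqrt(-5004207528311/288069028) = I*sqrt(360389299647708062927)/144034514 ≈ 131.8*I)
1/O = 1/(I*sqrt(360389299647708062927)/144034514) = -2*I*sqrt(360389299647708062927)/5004207528311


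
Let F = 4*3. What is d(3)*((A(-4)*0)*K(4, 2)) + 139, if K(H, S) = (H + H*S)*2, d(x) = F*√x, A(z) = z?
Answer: 139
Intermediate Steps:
F = 12
d(x) = 12*√x
K(H, S) = 2*H + 2*H*S
d(3)*((A(-4)*0)*K(4, 2)) + 139 = (12*√3)*((-4*0)*(2*4*(1 + 2))) + 139 = (12*√3)*(0*(2*4*3)) + 139 = (12*√3)*(0*24) + 139 = (12*√3)*0 + 139 = 0 + 139 = 139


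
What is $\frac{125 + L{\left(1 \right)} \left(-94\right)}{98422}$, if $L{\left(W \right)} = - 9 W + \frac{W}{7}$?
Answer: $\frac{6703}{688954} \approx 0.0097292$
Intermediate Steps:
$L{\left(W \right)} = - \frac{62 W}{7}$ ($L{\left(W \right)} = - 9 W + W \frac{1}{7} = - 9 W + \frac{W}{7} = - \frac{62 W}{7}$)
$\frac{125 + L{\left(1 \right)} \left(-94\right)}{98422} = \frac{125 + \left(- \frac{62}{7}\right) 1 \left(-94\right)}{98422} = \left(125 - - \frac{5828}{7}\right) \frac{1}{98422} = \left(125 + \frac{5828}{7}\right) \frac{1}{98422} = \frac{6703}{7} \cdot \frac{1}{98422} = \frac{6703}{688954}$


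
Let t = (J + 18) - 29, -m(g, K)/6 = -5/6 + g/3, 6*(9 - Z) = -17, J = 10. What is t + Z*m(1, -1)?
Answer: 69/2 ≈ 34.500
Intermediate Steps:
Z = 71/6 (Z = 9 - 1/6*(-17) = 9 + 17/6 = 71/6 ≈ 11.833)
m(g, K) = 5 - 2*g (m(g, K) = -6*(-5/6 + g/3) = 5 - 2*g)
t = -1 (t = (10 + 18) - 29 = 28 - 29 = -1)
t + Z*m(1, -1) = -1 + 71*(5 - 2*1)/6 = -1 + 71*(5 - 2)/6 = -1 + (71/6)*3 = -1 + 71/2 = 69/2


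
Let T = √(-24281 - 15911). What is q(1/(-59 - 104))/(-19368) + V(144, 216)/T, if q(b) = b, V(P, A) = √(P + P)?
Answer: 1/3156984 - 3*I*√314/628 ≈ 3.1676e-7 - 0.08465*I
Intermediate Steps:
V(P, A) = √2*√P (V(P, A) = √(2*P) = √2*√P)
T = 16*I*√157 (T = √(-40192) = 16*I*√157 ≈ 200.48*I)
q(1/(-59 - 104))/(-19368) + V(144, 216)/T = 1/(-59 - 104*(-19368)) + (√2*√144)/((16*I*√157)) = -1/19368/(-163) + (√2*12)*(-I*√157/2512) = -1/163*(-1/19368) + (12*√2)*(-I*√157/2512) = 1/3156984 - 3*I*√314/628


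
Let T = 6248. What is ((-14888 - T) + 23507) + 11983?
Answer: 14354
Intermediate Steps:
((-14888 - T) + 23507) + 11983 = ((-14888 - 1*6248) + 23507) + 11983 = ((-14888 - 6248) + 23507) + 11983 = (-21136 + 23507) + 11983 = 2371 + 11983 = 14354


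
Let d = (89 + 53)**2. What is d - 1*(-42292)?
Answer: 62456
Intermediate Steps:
d = 20164 (d = 142**2 = 20164)
d - 1*(-42292) = 20164 - 1*(-42292) = 20164 + 42292 = 62456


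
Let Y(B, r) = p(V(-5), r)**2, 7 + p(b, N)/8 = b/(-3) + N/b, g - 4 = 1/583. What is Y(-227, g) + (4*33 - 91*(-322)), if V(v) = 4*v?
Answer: 2252358518974/76475025 ≈ 29452.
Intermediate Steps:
g = 2333/583 (g = 4 + 1/583 = 2333/583 ≈ 4.0017)
p(b, N) = -56 - 8*b/3 + 8*N/b (p(b, N) = -56 + 8*(b/(-3) + N/b) = -56 + 8*(b*(-1/3) + N/b) = -56 + 8*(-b/3 + N/b) = -56 + (-8*b/3 + 8*N/b) = -56 - 8*b/3 + 8*N/b)
Y(B, r) = (-8/3 - 2*r/5)**2 (Y(B, r) = (-56 - 32*(-5)/3 + 8*r/((4*(-5))))**2 = (-56 - 8/3*(-20) + 8*r/(-20))**2 = (-56 + 160/3 + 8*r*(-1/20))**2 = (-56 + 160/3 - 2*r/5)**2 = (-8/3 - 2*r/5)**2)
Y(-227, g) + (4*33 - 91*(-322)) = 4*(20 + 3*(2333/583))**2/225 + (4*33 - 91*(-322)) = 4*(20 + 6999/583)**2/225 + (132 + 29302) = 4*(18659/583)**2/225 + 29434 = (4/225)*(348158281/339889) + 29434 = 1392633124/76475025 + 29434 = 2252358518974/76475025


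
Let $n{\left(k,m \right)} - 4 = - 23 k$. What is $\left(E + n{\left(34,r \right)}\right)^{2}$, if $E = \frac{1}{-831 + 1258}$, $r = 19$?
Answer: $\frac{110360162025}{182329} \approx 6.0528 \cdot 10^{5}$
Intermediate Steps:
$n{\left(k,m \right)} = 4 - 23 k$
$E = \frac{1}{427} \approx 0.0023419$
$\left(E + n{\left(34,r \right)}\right)^{2} = \left(\frac{1}{427} + \left(4 - 782\right)\right)^{2} = \left(\frac{1}{427} - 778\right)^{2} = \left(- \frac{332205}{427}\right)^{2} = \frac{110360162025}{182329}$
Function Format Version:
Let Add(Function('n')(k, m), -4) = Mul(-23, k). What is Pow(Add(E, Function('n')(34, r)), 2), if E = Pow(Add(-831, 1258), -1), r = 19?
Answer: Rational(110360162025, 182329) ≈ 6.0528e+5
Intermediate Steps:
Function('n')(k, m) = Add(4, Mul(-23, k))
E = Rational(1, 427) (E = Pow(427, -1) = Rational(1, 427) ≈ 0.0023419)
Pow(Add(E, Function('n')(34, r)), 2) = Pow(Add(Rational(1, 427), Add(4, Mul(-23, 34))), 2) = Pow(Add(Rational(1, 427), Add(4, -782)), 2) = Pow(Add(Rational(1, 427), -778), 2) = Pow(Rational(-332205, 427), 2) = Rational(110360162025, 182329)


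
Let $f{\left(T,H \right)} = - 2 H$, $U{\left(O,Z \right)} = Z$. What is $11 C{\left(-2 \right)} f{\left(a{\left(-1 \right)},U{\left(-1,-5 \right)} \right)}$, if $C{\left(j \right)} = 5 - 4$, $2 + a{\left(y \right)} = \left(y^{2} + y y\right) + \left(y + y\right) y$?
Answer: $110$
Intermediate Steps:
$a{\left(y \right)} = -2 + 4 y^{2}$ ($a{\left(y \right)} = -2 + \left(\left(y^{2} + y y\right) + \left(y + y\right) y\right) = -2 + \left(\left(y^{2} + y^{2}\right) + 2 y y\right) = -2 + \left(2 y^{2} + 2 y^{2}\right) = -2 + 4 y^{2}$)
$C{\left(j \right)} = 1$ ($C{\left(j \right)} = 5 - 4 = 1$)
$11 C{\left(-2 \right)} f{\left(a{\left(-1 \right)},U{\left(-1,-5 \right)} \right)} = 11 \cdot 1 \left(\left(-2\right) \left(-5\right)\right) = 11 \cdot 10 = 110$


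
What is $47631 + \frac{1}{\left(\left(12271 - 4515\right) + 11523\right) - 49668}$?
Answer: $\frac{1447458458}{30389} \approx 47631.0$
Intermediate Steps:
$47631 + \frac{1}{\left(\left(12271 - 4515\right) + 11523\right) - 49668} = 47631 + \frac{1}{\left(7756 + 11523\right) - 49668} = 47631 + \frac{1}{19279 - 49668} = 47631 + \frac{1}{-30389} = 47631 - \frac{1}{30389} = \frac{1447458458}{30389}$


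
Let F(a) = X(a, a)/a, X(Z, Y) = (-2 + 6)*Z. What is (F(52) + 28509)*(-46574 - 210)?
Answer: -1333952192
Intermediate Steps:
X(Z, Y) = 4*Z
F(a) = 4 (F(a) = (4*a)/a = 4)
(F(52) + 28509)*(-46574 - 210) = (4 + 28509)*(-46574 - 210) = 28513*(-46784) = -1333952192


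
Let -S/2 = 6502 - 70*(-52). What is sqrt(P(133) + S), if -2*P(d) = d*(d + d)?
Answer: I*sqrt(37973) ≈ 194.87*I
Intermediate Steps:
P(d) = -d**2 (P(d) = -d*(d + d)/2 = -d*2*d/2 = -d**2)
S = -20284 (S = -2*(6502 - 70*(-52)) = -2*(6502 - 1*(-3640)) = -2*(6502 + 3640) = -2*10142 = -20284)
sqrt(P(133) + S) = sqrt(-1*133**2 - 20284) = sqrt(-1*17689 - 20284) = sqrt(-17689 - 20284) = sqrt(-37973) = I*sqrt(37973)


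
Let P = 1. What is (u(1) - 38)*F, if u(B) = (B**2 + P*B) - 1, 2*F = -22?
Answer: 407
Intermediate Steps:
F = -11 (F = (1/2)*(-22) = -11)
u(B) = -1 + B + B**2 (u(B) = (B**2 + 1*B) - 1 = (B**2 + B) - 1 = (B + B**2) - 1 = -1 + B + B**2)
(u(1) - 38)*F = ((-1 + 1 + 1**2) - 38)*(-11) = ((-1 + 1 + 1) - 38)*(-11) = (1 - 38)*(-11) = -37*(-11) = 407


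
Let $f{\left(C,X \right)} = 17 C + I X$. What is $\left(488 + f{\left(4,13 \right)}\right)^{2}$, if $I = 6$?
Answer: $401956$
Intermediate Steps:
$f{\left(C,X \right)} = 6 X + 17 C$ ($f{\left(C,X \right)} = 17 C + 6 X = 6 X + 17 C$)
$\left(488 + f{\left(4,13 \right)}\right)^{2} = \left(488 + \left(6 \cdot 13 + 17 \cdot 4\right)\right)^{2} = \left(488 + \left(78 + 68\right)\right)^{2} = \left(488 + 146\right)^{2} = 634^{2} = 401956$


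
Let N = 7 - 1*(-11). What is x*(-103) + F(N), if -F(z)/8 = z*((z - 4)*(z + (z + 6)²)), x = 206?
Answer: -1218722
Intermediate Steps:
N = 18 (N = 7 + 11 = 18)
F(z) = -8*z*(-4 + z)*(z + (6 + z)²) (F(z) = -8*z*(z - 4)*(z + (z + 6)²) = -8*z*(-4 + z)*(z + (6 + z)²))
x*(-103) + F(N) = 206*(-103) + 8*18*(144 - 1*18³ - 9*18² + 16*18) = -21218 + 8*18*(144 - 1*5832 - 9*324 + 288) = -21218 + 8*18*(144 - 5832 - 2916 + 288) = -21218 + 8*18*(-8316) = -21218 - 1197504 = -1218722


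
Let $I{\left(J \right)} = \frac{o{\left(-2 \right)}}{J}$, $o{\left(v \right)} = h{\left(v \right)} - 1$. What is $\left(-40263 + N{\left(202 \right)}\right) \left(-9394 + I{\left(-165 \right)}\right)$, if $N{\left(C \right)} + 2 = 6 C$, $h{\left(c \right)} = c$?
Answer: $\frac{20177474457}{55} \approx 3.6686 \cdot 10^{8}$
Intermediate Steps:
$o{\left(v \right)} = -1 + v$ ($o{\left(v \right)} = v - 1 = -1 + v$)
$I{\left(J \right)} = - \frac{3}{J}$ ($I{\left(J \right)} = \frac{-1 - 2}{J} = - \frac{3}{J}$)
$N{\left(C \right)} = -2 + 6 C$
$\left(-40263 + N{\left(202 \right)}\right) \left(-9394 + I{\left(-165 \right)}\right) = \left(-40263 + \left(-2 + 6 \cdot 202\right)\right) \left(-9394 - \frac{3}{-165}\right) = \left(-40263 + \left(-2 + 1212\right)\right) \left(-9394 - - \frac{1}{55}\right) = \left(-40263 + 1210\right) \left(-9394 + \frac{1}{55}\right) = \left(-39053\right) \left(- \frac{516669}{55}\right) = \frac{20177474457}{55}$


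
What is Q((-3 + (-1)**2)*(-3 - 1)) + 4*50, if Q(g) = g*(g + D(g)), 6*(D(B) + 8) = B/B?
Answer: 604/3 ≈ 201.33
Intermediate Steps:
D(B) = -47/6 (D(B) = -8 + (B/B)/6 = -8 + (1/6)*1 = -8 + 1/6 = -47/6)
Q(g) = g*(-47/6 + g) (Q(g) = g*(g - 47/6) = g*(-47/6 + g))
Q((-3 + (-1)**2)*(-3 - 1)) + 4*50 = ((-3 + (-1)**2)*(-3 - 1))*(-47 + 6*((-3 + (-1)**2)*(-3 - 1)))/6 + 4*50 = ((-3 + 1)*(-4))*(-47 + 6*((-3 + 1)*(-4)))/6 + 200 = (-2*(-4))*(-47 + 6*(-2*(-4)))/6 + 200 = (1/6)*8*(-47 + 6*8) + 200 = (1/6)*8*(-47 + 48) + 200 = (1/6)*8*1 + 200 = 4/3 + 200 = 604/3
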